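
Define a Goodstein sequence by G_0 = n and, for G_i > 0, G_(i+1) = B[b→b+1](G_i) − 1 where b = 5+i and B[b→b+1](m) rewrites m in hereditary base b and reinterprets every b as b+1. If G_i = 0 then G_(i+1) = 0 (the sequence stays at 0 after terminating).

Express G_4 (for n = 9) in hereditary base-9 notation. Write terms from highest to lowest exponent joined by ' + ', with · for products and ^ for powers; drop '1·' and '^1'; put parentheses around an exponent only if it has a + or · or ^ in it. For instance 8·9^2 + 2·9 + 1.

9 —HB5→ 5 + 4 —bump→ 6 + 4 = 10 —(−1)→ 9
9 —HB6→ 6 + 3 —bump→ 7 + 3 = 10 —(−1)→ 9
9 —HB7→ 7 + 2 —bump→ 8 + 2 = 10 —(−1)→ 9
9 —HB8→ 8 + 1 —bump→ 9 + 1 = 10 —(−1)→ 9
9 —HB9→ 9 —bump→ 10 = 10 —(−1)→ 9

9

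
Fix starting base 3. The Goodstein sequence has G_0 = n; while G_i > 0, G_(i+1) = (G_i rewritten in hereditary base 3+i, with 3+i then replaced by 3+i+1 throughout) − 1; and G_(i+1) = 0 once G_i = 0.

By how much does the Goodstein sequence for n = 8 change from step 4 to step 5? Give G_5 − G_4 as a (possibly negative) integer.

0

8 —HB3→ 2·3 + 2 —bump→ 2·4 + 2 = 10 —(−1)→ 9
9 —HB4→ 2·4 + 1 —bump→ 2·5 + 1 = 11 —(−1)→ 10
10 —HB5→ 2·5 —bump→ 2·6 = 12 —(−1)→ 11
11 —HB6→ 6 + 5 —bump→ 7 + 5 = 12 —(−1)→ 11
11 —HB7→ 7 + 4 —bump→ 8 + 4 = 12 —(−1)→ 11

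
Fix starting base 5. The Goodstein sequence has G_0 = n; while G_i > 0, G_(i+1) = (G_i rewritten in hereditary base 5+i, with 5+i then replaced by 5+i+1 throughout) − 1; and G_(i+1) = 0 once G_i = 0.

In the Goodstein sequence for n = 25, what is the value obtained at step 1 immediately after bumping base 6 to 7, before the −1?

(0) 25|_5 = 5^2 ↦ 6^2|_6 = 36 ⇒ 35
(1) 35|_6 = 5·6 + 5 ↦ 5·7 + 5|_7 = 40 ⇒ 39

40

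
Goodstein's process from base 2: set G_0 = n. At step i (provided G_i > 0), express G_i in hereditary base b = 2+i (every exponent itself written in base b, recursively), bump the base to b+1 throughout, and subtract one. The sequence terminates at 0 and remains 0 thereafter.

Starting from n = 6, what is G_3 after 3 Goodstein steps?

3125

6 —HB2→ 2^2 + 2 —bump→ 3^3 + 3 = 30 —(−1)→ 29
29 —HB3→ 3^3 + 2 —bump→ 4^4 + 2 = 258 —(−1)→ 257
257 —HB4→ 4^4 + 1 —bump→ 5^5 + 1 = 3126 —(−1)→ 3125
3125 —HB5→ 5^5 —bump→ 6^6 = 46656 —(−1)→ 46655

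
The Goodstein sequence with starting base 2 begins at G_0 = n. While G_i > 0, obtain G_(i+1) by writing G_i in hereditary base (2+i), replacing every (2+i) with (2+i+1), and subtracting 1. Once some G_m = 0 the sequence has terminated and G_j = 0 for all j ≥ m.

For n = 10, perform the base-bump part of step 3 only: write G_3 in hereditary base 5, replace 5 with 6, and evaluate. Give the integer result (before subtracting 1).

G_0 = 10. HB_2(10) = 2^(2 + 1) + 2. Bump = 84. G_1 = 83.
G_1 = 83. HB_3(83) = 3^(3 + 1) + 2. Bump = 1026. G_2 = 1025.
G_2 = 1025. HB_4(1025) = 4^(4 + 1) + 1. Bump = 15626. G_3 = 15625.
G_3 = 15625. HB_5(15625) = 5^(5 + 1). Bump = 279936. G_4 = 279935.

279936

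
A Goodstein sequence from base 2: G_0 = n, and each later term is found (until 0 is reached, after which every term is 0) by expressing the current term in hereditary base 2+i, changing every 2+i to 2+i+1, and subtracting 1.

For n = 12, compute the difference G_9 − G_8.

3038428376763

i=0: 12 = 2^(2 + 1) + 2^2 (b=2); 2→3: 3^(3 + 1) + 3^3 = 108; 108−1 = 107
i=1: 107 = 3^(3 + 1) + 2·3^2 + 2·3 + 2 (b=3); 3→4: 4^(4 + 1) + 2·4^2 + 2·4 + 2 = 1066; 1066−1 = 1065
i=2: 1065 = 4^(4 + 1) + 2·4^2 + 2·4 + 1 (b=4); 4→5: 5^(5 + 1) + 2·5^2 + 2·5 + 1 = 15686; 15686−1 = 15685
i=3: 15685 = 5^(5 + 1) + 2·5^2 + 2·5 (b=5); 5→6: 6^(6 + 1) + 2·6^2 + 2·6 = 280020; 280020−1 = 280019
i=4: 280019 = 6^(6 + 1) + 2·6^2 + 6 + 5 (b=6); 6→7: 7^(7 + 1) + 2·7^2 + 7 + 5 = 5764911; 5764911−1 = 5764910
i=5: 5764910 = 7^(7 + 1) + 2·7^2 + 7 + 4 (b=7); 7→8: 8^(8 + 1) + 2·8^2 + 8 + 4 = 134217868; 134217868−1 = 134217867
i=6: 134217867 = 8^(8 + 1) + 2·8^2 + 8 + 3 (b=8); 8→9: 9^(9 + 1) + 2·9^2 + 9 + 3 = 3486784575; 3486784575−1 = 3486784574
i=7: 3486784574 = 9^(9 + 1) + 2·9^2 + 9 + 2 (b=9); 9→10: 10^(10 + 1) + 2·10^2 + 10 + 2 = 100000000212; 100000000212−1 = 100000000211
i=8: 100000000211 = 10^(10 + 1) + 2·10^2 + 10 + 1 (b=10); 10→11: 11^(11 + 1) + 2·11^2 + 11 + 1 = 3138428376975; 3138428376975−1 = 3138428376974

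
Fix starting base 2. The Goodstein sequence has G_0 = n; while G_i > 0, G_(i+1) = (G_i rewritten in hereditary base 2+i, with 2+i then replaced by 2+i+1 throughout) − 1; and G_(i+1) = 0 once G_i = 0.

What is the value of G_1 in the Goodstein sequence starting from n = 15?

111

G_0 = 15. HB_2(15) = 2^(2 + 1) + 2^2 + 2 + 1. Bump = 112. G_1 = 111.
G_1 = 111. HB_3(111) = 3^(3 + 1) + 3^3 + 3. Bump = 1284. G_2 = 1283.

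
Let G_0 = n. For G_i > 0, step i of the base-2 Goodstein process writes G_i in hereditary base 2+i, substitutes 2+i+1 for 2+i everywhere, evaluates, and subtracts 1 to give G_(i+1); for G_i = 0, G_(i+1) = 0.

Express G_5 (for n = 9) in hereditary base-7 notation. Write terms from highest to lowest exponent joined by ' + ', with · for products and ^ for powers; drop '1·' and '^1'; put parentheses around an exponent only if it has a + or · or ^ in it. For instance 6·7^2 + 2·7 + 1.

3·7^7 + 3·7^3 + 3·7^2 + 3·7

[0] 9 ≡ 2^(2 + 1) + 1 (base 2). Lift 3: 82. −1: 81.
[1] 81 ≡ 3^(3 + 1) (base 3). Lift 4: 1024. −1: 1023.
[2] 1023 ≡ 3·4^4 + 3·4^3 + 3·4^2 + 3·4 + 3 (base 4). Lift 5: 9843. −1: 9842.
[3] 9842 ≡ 3·5^5 + 3·5^3 + 3·5^2 + 3·5 + 2 (base 5). Lift 6: 140744. −1: 140743.
[4] 140743 ≡ 3·6^6 + 3·6^3 + 3·6^2 + 3·6 + 1 (base 6). Lift 7: 2471827. −1: 2471826.
[5] 2471826 ≡ 3·7^7 + 3·7^3 + 3·7^2 + 3·7 (base 7). Lift 8: 50333400. −1: 50333399.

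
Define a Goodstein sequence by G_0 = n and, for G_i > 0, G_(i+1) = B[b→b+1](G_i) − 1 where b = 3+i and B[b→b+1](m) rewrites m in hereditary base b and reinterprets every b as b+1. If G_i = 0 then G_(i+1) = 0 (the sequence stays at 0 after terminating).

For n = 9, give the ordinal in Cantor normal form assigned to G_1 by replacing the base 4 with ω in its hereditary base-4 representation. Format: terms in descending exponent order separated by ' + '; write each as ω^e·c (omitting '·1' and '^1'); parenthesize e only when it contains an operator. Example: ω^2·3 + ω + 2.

ω·3 + 3

9 —HB3→ 3^2 —bump→ 4^2 = 16 —(−1)→ 15
15 —HB4→ 3·4 + 3 —bump→ 3·5 + 3 = 18 —(−1)→ 17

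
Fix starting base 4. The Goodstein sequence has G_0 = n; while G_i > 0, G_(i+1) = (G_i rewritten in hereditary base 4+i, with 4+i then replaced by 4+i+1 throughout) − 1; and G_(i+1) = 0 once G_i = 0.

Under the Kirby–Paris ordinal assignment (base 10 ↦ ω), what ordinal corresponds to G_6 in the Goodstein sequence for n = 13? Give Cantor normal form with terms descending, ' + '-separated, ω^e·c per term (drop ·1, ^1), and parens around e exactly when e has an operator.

ω·2 + 1

G_0=13  [base 4] 3·4 + 1  →[4↦5]→  3·5 + 1 = 16  −1 ⇒ G_1=15
G_1=15  [base 5] 3·5  →[5↦6]→  3·6 = 18  −1 ⇒ G_2=17
G_2=17  [base 6] 2·6 + 5  →[6↦7]→  2·7 + 5 = 19  −1 ⇒ G_3=18
G_3=18  [base 7] 2·7 + 4  →[7↦8]→  2·8 + 4 = 20  −1 ⇒ G_4=19
G_4=19  [base 8] 2·8 + 3  →[8↦9]→  2·9 + 3 = 21  −1 ⇒ G_5=20
G_5=20  [base 9] 2·9 + 2  →[9↦10]→  2·10 + 2 = 22  −1 ⇒ G_6=21
G_6=21  [base 10] 2·10 + 1  →[10↦11]→  2·11 + 1 = 23  −1 ⇒ G_7=22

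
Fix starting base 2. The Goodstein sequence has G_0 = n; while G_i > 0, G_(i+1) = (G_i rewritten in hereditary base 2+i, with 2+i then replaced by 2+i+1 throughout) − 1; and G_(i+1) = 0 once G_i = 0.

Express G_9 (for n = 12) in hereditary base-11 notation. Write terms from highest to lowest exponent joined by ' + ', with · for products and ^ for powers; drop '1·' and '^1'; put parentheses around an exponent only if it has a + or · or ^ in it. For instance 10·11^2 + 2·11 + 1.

11^(11 + 1) + 2·11^2 + 11

step 0: 12 = 2^(2 + 1) + 2^2; sub 3 for 2: 3^(3 + 1) + 3^3; = 108; G_1 = 108−1 = 107
step 1: 107 = 3^(3 + 1) + 2·3^2 + 2·3 + 2; sub 4 for 3: 4^(4 + 1) + 2·4^2 + 2·4 + 2; = 1066; G_2 = 1066−1 = 1065
step 2: 1065 = 4^(4 + 1) + 2·4^2 + 2·4 + 1; sub 5 for 4: 5^(5 + 1) + 2·5^2 + 2·5 + 1; = 15686; G_3 = 15686−1 = 15685
step 3: 15685 = 5^(5 + 1) + 2·5^2 + 2·5; sub 6 for 5: 6^(6 + 1) + 2·6^2 + 2·6; = 280020; G_4 = 280020−1 = 280019
step 4: 280019 = 6^(6 + 1) + 2·6^2 + 6 + 5; sub 7 for 6: 7^(7 + 1) + 2·7^2 + 7 + 5; = 5764911; G_5 = 5764911−1 = 5764910
step 5: 5764910 = 7^(7 + 1) + 2·7^2 + 7 + 4; sub 8 for 7: 8^(8 + 1) + 2·8^2 + 8 + 4; = 134217868; G_6 = 134217868−1 = 134217867
step 6: 134217867 = 8^(8 + 1) + 2·8^2 + 8 + 3; sub 9 for 8: 9^(9 + 1) + 2·9^2 + 9 + 3; = 3486784575; G_7 = 3486784575−1 = 3486784574
step 7: 3486784574 = 9^(9 + 1) + 2·9^2 + 9 + 2; sub 10 for 9: 10^(10 + 1) + 2·10^2 + 10 + 2; = 100000000212; G_8 = 100000000212−1 = 100000000211
step 8: 100000000211 = 10^(10 + 1) + 2·10^2 + 10 + 1; sub 11 for 10: 11^(11 + 1) + 2·11^2 + 11 + 1; = 3138428376975; G_9 = 3138428376975−1 = 3138428376974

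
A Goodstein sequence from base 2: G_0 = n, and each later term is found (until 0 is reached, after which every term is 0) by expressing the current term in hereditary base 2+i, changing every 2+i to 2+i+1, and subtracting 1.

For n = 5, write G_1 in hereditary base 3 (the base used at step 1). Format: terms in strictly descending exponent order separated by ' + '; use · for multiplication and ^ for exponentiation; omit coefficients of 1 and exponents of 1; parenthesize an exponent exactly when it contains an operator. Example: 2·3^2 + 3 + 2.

G_0 = 5. HB_2(5) = 2^2 + 1. Bump = 28. G_1 = 27.
G_1 = 27. HB_3(27) = 3^3. Bump = 256. G_2 = 255.

3^3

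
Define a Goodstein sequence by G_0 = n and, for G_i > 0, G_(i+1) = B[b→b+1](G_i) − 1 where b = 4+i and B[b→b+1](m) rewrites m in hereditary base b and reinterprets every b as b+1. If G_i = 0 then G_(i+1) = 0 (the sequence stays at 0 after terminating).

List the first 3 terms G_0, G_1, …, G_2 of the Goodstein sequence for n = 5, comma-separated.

5, 5, 5

step 0: 5 = 4 + 1; sub 5 for 4: 5 + 1; = 6; G_1 = 6−1 = 5
step 1: 5 = 5; sub 6 for 5: 6; = 6; G_2 = 6−1 = 5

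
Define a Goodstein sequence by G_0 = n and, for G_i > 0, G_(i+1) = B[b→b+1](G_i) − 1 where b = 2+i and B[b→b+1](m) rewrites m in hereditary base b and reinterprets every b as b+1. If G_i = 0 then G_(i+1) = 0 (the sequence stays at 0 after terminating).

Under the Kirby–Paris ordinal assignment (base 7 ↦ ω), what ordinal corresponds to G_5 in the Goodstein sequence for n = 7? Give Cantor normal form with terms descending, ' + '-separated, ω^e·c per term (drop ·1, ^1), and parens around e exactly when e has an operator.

G_0 = 7. HB_2(7) = 2^2 + 2 + 1. Bump = 31. G_1 = 30.
G_1 = 30. HB_3(30) = 3^3 + 3. Bump = 260. G_2 = 259.
G_2 = 259. HB_4(259) = 4^4 + 3. Bump = 3128. G_3 = 3127.
G_3 = 3127. HB_5(3127) = 5^5 + 2. Bump = 46658. G_4 = 46657.
G_4 = 46657. HB_6(46657) = 6^6 + 1. Bump = 823544. G_5 = 823543.

ω^ω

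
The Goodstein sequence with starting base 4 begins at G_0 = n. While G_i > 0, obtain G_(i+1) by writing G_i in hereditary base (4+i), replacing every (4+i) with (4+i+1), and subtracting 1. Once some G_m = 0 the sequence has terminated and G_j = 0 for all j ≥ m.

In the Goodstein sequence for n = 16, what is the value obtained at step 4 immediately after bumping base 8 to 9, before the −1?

37

16 —HB4→ 4^2 —bump→ 5^2 = 25 —(−1)→ 24
24 —HB5→ 4·5 + 4 —bump→ 4·6 + 4 = 28 —(−1)→ 27
27 —HB6→ 4·6 + 3 —bump→ 4·7 + 3 = 31 —(−1)→ 30
30 —HB7→ 4·7 + 2 —bump→ 4·8 + 2 = 34 —(−1)→ 33
33 —HB8→ 4·8 + 1 —bump→ 4·9 + 1 = 37 —(−1)→ 36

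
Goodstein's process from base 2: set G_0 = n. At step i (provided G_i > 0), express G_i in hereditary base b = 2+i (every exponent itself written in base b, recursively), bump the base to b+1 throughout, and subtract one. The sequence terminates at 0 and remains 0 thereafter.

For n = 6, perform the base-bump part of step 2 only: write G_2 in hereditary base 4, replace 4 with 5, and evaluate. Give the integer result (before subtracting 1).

i=0: 6 = 2^2 + 2 (b=2); 2→3: 3^3 + 3 = 30; 30−1 = 29
i=1: 29 = 3^3 + 2 (b=3); 3→4: 4^4 + 2 = 258; 258−1 = 257
i=2: 257 = 4^4 + 1 (b=4); 4→5: 5^5 + 1 = 3126; 3126−1 = 3125

3126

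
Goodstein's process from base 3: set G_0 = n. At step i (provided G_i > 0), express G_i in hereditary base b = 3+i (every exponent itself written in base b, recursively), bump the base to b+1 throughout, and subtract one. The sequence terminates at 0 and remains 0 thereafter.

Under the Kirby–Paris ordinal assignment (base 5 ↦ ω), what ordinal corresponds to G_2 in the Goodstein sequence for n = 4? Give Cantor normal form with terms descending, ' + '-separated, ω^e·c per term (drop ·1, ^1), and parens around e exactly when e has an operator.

4

G_0 = 4. HB_3(4) = 3 + 1. Bump = 5. G_1 = 4.
G_1 = 4. HB_4(4) = 4. Bump = 5. G_2 = 4.
G_2 = 4. HB_5(4) = 4. Bump = 4. G_3 = 3.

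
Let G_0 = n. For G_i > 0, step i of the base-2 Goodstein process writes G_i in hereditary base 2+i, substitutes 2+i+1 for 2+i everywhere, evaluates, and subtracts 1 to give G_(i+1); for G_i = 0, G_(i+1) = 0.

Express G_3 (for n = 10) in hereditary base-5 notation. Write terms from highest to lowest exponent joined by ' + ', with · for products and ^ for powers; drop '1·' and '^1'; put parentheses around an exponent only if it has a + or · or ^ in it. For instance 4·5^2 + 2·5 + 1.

[0] 10 ≡ 2^(2 + 1) + 2 (base 2). Lift 3: 84. −1: 83.
[1] 83 ≡ 3^(3 + 1) + 2 (base 3). Lift 4: 1026. −1: 1025.
[2] 1025 ≡ 4^(4 + 1) + 1 (base 4). Lift 5: 15626. −1: 15625.
[3] 15625 ≡ 5^(5 + 1) (base 5). Lift 6: 279936. −1: 279935.

5^(5 + 1)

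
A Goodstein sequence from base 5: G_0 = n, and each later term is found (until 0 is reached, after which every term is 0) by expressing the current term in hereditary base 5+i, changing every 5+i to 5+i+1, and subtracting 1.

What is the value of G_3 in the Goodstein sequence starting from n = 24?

33

i=0: 24 = 4·5 + 4 (b=5); 5→6: 4·6 + 4 = 28; 28−1 = 27
i=1: 27 = 4·6 + 3 (b=6); 6→7: 4·7 + 3 = 31; 31−1 = 30
i=2: 30 = 4·7 + 2 (b=7); 7→8: 4·8 + 2 = 34; 34−1 = 33
i=3: 33 = 4·8 + 1 (b=8); 8→9: 4·9 + 1 = 37; 37−1 = 36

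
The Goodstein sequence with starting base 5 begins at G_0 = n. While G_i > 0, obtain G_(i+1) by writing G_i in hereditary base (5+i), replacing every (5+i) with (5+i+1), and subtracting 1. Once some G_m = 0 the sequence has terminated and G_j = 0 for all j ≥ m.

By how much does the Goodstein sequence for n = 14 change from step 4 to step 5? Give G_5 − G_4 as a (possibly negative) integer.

1

(0) 14|_5 = 2·5 + 4 ↦ 2·6 + 4|_6 = 16 ⇒ 15
(1) 15|_6 = 2·6 + 3 ↦ 2·7 + 3|_7 = 17 ⇒ 16
(2) 16|_7 = 2·7 + 2 ↦ 2·8 + 2|_8 = 18 ⇒ 17
(3) 17|_8 = 2·8 + 1 ↦ 2·9 + 1|_9 = 19 ⇒ 18
(4) 18|_9 = 2·9 ↦ 2·10|_10 = 20 ⇒ 19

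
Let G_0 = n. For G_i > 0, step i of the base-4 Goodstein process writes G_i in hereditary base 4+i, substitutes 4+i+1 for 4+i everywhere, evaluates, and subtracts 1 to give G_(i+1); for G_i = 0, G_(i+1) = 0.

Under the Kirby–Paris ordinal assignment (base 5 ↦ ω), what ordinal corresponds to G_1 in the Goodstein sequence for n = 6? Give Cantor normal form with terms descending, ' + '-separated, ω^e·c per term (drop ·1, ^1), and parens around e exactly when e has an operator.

(0) 6|_4 = 4 + 2 ↦ 5 + 2|_5 = 7 ⇒ 6
(1) 6|_5 = 5 + 1 ↦ 6 + 1|_6 = 7 ⇒ 6

ω + 1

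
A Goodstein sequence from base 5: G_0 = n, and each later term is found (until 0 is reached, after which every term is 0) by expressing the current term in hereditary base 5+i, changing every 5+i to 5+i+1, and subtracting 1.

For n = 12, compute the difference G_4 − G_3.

0

[0] 12 ≡ 2·5 + 2 (base 5). Lift 6: 14. −1: 13.
[1] 13 ≡ 2·6 + 1 (base 6). Lift 7: 15. −1: 14.
[2] 14 ≡ 2·7 (base 7). Lift 8: 16. −1: 15.
[3] 15 ≡ 8 + 7 (base 8). Lift 9: 16. −1: 15.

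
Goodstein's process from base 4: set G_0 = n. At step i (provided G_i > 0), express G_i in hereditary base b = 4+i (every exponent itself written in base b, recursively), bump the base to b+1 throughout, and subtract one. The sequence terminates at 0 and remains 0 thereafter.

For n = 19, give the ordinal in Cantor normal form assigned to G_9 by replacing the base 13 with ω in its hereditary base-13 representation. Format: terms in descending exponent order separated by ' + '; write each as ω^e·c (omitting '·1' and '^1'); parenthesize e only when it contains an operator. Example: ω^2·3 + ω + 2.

i=0: 19 = 4^2 + 3 (b=4); 4→5: 5^2 + 3 = 28; 28−1 = 27
i=1: 27 = 5^2 + 2 (b=5); 5→6: 6^2 + 2 = 38; 38−1 = 37
i=2: 37 = 6^2 + 1 (b=6); 6→7: 7^2 + 1 = 50; 50−1 = 49
i=3: 49 = 7^2 (b=7); 7→8: 8^2 = 64; 64−1 = 63
i=4: 63 = 7·8 + 7 (b=8); 8→9: 7·9 + 7 = 70; 70−1 = 69
i=5: 69 = 7·9 + 6 (b=9); 9→10: 7·10 + 6 = 76; 76−1 = 75
i=6: 75 = 7·10 + 5 (b=10); 10→11: 7·11 + 5 = 82; 82−1 = 81
i=7: 81 = 7·11 + 4 (b=11); 11→12: 7·12 + 4 = 88; 88−1 = 87
i=8: 87 = 7·12 + 3 (b=12); 12→13: 7·13 + 3 = 94; 94−1 = 93

ω·7 + 2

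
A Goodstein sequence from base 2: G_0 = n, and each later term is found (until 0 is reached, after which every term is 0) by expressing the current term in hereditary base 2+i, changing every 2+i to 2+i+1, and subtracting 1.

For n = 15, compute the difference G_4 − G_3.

step 0: 15 = 2^(2 + 1) + 2^2 + 2 + 1; sub 3 for 2: 3^(3 + 1) + 3^3 + 3 + 1; = 112; G_1 = 112−1 = 111
step 1: 111 = 3^(3 + 1) + 3^3 + 3; sub 4 for 3: 4^(4 + 1) + 4^4 + 4; = 1284; G_2 = 1284−1 = 1283
step 2: 1283 = 4^(4 + 1) + 4^4 + 3; sub 5 for 4: 5^(5 + 1) + 5^5 + 3; = 18753; G_3 = 18753−1 = 18752
step 3: 18752 = 5^(5 + 1) + 5^5 + 2; sub 6 for 5: 6^(6 + 1) + 6^6 + 2; = 326594; G_4 = 326594−1 = 326593

307841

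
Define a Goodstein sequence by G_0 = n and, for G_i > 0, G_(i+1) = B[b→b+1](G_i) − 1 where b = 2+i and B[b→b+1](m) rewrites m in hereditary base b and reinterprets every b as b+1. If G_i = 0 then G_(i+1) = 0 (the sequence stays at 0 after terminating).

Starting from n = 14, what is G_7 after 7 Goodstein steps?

base 2: 14 = 2^(2 + 1) + 2^2 + 2; at 3: 3^(3 + 1) + 3^3 + 3 = 111; next = 110
base 3: 110 = 3^(3 + 1) + 3^3 + 2; at 4: 4^(4 + 1) + 4^4 + 2 = 1282; next = 1281
base 4: 1281 = 4^(4 + 1) + 4^4 + 1; at 5: 5^(5 + 1) + 5^5 + 1 = 18751; next = 18750
base 5: 18750 = 5^(5 + 1) + 5^5; at 6: 6^(6 + 1) + 6^6 = 326592; next = 326591
base 6: 326591 = 6^(6 + 1) + 5·6^5 + 5·6^4 + 5·6^3 + 5·6^2 + 5·6 + 5; at 7: 7^(7 + 1) + 5·7^5 + 5·7^4 + 5·7^3 + 5·7^2 + 5·7 + 5 = 5862841; next = 5862840
base 7: 5862840 = 7^(7 + 1) + 5·7^5 + 5·7^4 + 5·7^3 + 5·7^2 + 5·7 + 4; at 8: 8^(8 + 1) + 5·8^5 + 5·8^4 + 5·8^3 + 5·8^2 + 5·8 + 4 = 134404972; next = 134404971
base 8: 134404971 = 8^(8 + 1) + 5·8^5 + 5·8^4 + 5·8^3 + 5·8^2 + 5·8 + 3; at 9: 9^(9 + 1) + 5·9^5 + 5·9^4 + 5·9^3 + 5·9^2 + 5·9 + 3 = 3487116549; next = 3487116548
base 9: 3487116548 = 9^(9 + 1) + 5·9^5 + 5·9^4 + 5·9^3 + 5·9^2 + 5·9 + 2; at 10: 10^(10 + 1) + 5·10^5 + 5·10^4 + 5·10^3 + 5·10^2 + 5·10 + 2 = 100000555552; next = 100000555551

3487116548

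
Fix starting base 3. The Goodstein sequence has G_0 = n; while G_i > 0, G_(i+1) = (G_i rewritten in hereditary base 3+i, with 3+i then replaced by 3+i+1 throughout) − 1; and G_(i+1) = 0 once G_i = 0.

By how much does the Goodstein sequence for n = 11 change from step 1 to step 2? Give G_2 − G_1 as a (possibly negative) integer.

8

G_0 = 11. HB_3(11) = 3^2 + 2. Bump = 18. G_1 = 17.
G_1 = 17. HB_4(17) = 4^2 + 1. Bump = 26. G_2 = 25.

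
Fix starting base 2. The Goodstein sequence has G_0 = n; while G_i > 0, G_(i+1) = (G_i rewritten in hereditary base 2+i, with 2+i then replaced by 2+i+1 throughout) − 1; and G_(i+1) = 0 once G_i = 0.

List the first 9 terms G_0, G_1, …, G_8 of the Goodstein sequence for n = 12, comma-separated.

12, 107, 1065, 15685, 280019, 5764910, 134217867, 3486784574, 100000000211

G_0=12  [base 2] 2^(2 + 1) + 2^2  →[2↦3]→  3^(3 + 1) + 3^3 = 108  −1 ⇒ G_1=107
G_1=107  [base 3] 3^(3 + 1) + 2·3^2 + 2·3 + 2  →[3↦4]→  4^(4 + 1) + 2·4^2 + 2·4 + 2 = 1066  −1 ⇒ G_2=1065
G_2=1065  [base 4] 4^(4 + 1) + 2·4^2 + 2·4 + 1  →[4↦5]→  5^(5 + 1) + 2·5^2 + 2·5 + 1 = 15686  −1 ⇒ G_3=15685
G_3=15685  [base 5] 5^(5 + 1) + 2·5^2 + 2·5  →[5↦6]→  6^(6 + 1) + 2·6^2 + 2·6 = 280020  −1 ⇒ G_4=280019
G_4=280019  [base 6] 6^(6 + 1) + 2·6^2 + 6 + 5  →[6↦7]→  7^(7 + 1) + 2·7^2 + 7 + 5 = 5764911  −1 ⇒ G_5=5764910
G_5=5764910  [base 7] 7^(7 + 1) + 2·7^2 + 7 + 4  →[7↦8]→  8^(8 + 1) + 2·8^2 + 8 + 4 = 134217868  −1 ⇒ G_6=134217867
G_6=134217867  [base 8] 8^(8 + 1) + 2·8^2 + 8 + 3  →[8↦9]→  9^(9 + 1) + 2·9^2 + 9 + 3 = 3486784575  −1 ⇒ G_7=3486784574
G_7=3486784574  [base 9] 9^(9 + 1) + 2·9^2 + 9 + 2  →[9↦10]→  10^(10 + 1) + 2·10^2 + 10 + 2 = 100000000212  −1 ⇒ G_8=100000000211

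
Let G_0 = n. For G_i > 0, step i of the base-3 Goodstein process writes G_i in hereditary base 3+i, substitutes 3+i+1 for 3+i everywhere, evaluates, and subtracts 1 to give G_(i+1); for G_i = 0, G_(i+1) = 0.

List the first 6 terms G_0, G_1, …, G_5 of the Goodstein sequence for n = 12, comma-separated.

12, 19, 27, 37, 49, 63

i=0: 12 = 3^2 + 3 (b=3); 3→4: 4^2 + 4 = 20; 20−1 = 19
i=1: 19 = 4^2 + 3 (b=4); 4→5: 5^2 + 3 = 28; 28−1 = 27
i=2: 27 = 5^2 + 2 (b=5); 5→6: 6^2 + 2 = 38; 38−1 = 37
i=3: 37 = 6^2 + 1 (b=6); 6→7: 7^2 + 1 = 50; 50−1 = 49
i=4: 49 = 7^2 (b=7); 7→8: 8^2 = 64; 64−1 = 63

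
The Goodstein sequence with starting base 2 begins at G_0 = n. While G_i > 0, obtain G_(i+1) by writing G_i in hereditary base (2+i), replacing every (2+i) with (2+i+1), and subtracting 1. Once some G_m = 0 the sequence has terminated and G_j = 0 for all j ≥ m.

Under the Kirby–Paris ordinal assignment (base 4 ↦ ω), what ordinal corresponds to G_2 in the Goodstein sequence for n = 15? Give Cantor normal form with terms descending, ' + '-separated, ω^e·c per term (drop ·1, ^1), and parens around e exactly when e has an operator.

ω^(ω + 1) + ω^ω + 3

[0] 15 ≡ 2^(2 + 1) + 2^2 + 2 + 1 (base 2). Lift 3: 112. −1: 111.
[1] 111 ≡ 3^(3 + 1) + 3^3 + 3 (base 3). Lift 4: 1284. −1: 1283.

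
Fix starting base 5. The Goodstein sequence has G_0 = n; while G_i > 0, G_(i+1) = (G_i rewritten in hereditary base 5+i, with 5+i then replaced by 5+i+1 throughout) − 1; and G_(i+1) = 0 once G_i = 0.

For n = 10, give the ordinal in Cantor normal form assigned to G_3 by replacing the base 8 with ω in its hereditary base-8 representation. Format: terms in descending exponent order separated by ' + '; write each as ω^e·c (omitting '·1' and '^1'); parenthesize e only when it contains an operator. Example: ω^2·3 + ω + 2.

ω + 3

10 —HB5→ 2·5 —bump→ 2·6 = 12 —(−1)→ 11
11 —HB6→ 6 + 5 —bump→ 7 + 5 = 12 —(−1)→ 11
11 —HB7→ 7 + 4 —bump→ 8 + 4 = 12 —(−1)→ 11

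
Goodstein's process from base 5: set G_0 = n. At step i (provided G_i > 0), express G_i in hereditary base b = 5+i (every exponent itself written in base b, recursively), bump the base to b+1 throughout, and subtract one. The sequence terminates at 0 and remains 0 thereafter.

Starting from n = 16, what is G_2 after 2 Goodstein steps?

20

step 0: 16 = 3·5 + 1; sub 6 for 5: 3·6 + 1; = 19; G_1 = 19−1 = 18
step 1: 18 = 3·6; sub 7 for 6: 3·7; = 21; G_2 = 21−1 = 20
step 2: 20 = 2·7 + 6; sub 8 for 7: 2·8 + 6; = 22; G_3 = 22−1 = 21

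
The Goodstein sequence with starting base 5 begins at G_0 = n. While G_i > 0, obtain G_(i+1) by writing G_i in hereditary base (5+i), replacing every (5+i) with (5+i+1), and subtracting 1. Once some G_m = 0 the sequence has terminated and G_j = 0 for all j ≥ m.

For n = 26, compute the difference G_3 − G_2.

base 5: 26 = 5^2 + 1; at 6: 6^2 + 1 = 37; next = 36
base 6: 36 = 6^2; at 7: 7^2 = 49; next = 48
base 7: 48 = 6·7 + 6; at 8: 6·8 + 6 = 54; next = 53

5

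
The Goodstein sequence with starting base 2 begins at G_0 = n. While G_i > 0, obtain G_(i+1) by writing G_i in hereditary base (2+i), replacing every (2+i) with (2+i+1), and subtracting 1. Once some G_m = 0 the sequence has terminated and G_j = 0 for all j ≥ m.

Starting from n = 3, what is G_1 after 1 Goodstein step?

i=0: 3 = 2 + 1 (b=2); 2→3: 3 + 1 = 4; 4−1 = 3
i=1: 3 = 3 (b=3); 3→4: 4 = 4; 4−1 = 3

3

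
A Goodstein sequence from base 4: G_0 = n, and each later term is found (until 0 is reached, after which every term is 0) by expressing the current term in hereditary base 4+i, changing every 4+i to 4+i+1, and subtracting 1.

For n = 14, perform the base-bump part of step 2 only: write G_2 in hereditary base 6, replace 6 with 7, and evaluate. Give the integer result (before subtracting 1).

21

[0] 14 ≡ 3·4 + 2 (base 4). Lift 5: 17. −1: 16.
[1] 16 ≡ 3·5 + 1 (base 5). Lift 6: 19. −1: 18.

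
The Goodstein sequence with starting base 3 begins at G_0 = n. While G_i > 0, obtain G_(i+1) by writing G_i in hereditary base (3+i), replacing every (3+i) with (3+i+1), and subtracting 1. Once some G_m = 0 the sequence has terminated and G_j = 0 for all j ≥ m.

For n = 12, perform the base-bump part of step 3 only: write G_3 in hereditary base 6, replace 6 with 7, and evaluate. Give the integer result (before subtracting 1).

i=0: 12 = 3^2 + 3 (b=3); 3→4: 4^2 + 4 = 20; 20−1 = 19
i=1: 19 = 4^2 + 3 (b=4); 4→5: 5^2 + 3 = 28; 28−1 = 27
i=2: 27 = 5^2 + 2 (b=5); 5→6: 6^2 + 2 = 38; 38−1 = 37
i=3: 37 = 6^2 + 1 (b=6); 6→7: 7^2 + 1 = 50; 50−1 = 49

50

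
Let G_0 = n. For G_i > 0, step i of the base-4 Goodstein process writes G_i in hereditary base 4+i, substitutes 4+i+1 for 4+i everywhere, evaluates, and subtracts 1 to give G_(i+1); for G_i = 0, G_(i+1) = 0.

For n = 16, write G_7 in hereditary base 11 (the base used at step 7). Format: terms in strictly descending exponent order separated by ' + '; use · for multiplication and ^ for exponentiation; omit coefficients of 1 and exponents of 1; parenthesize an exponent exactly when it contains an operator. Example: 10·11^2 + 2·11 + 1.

3·11 + 8

base 4: 16 = 4^2; at 5: 5^2 = 25; next = 24
base 5: 24 = 4·5 + 4; at 6: 4·6 + 4 = 28; next = 27
base 6: 27 = 4·6 + 3; at 7: 4·7 + 3 = 31; next = 30
base 7: 30 = 4·7 + 2; at 8: 4·8 + 2 = 34; next = 33
base 8: 33 = 4·8 + 1; at 9: 4·9 + 1 = 37; next = 36
base 9: 36 = 4·9; at 10: 4·10 = 40; next = 39
base 10: 39 = 3·10 + 9; at 11: 3·11 + 9 = 42; next = 41
base 11: 41 = 3·11 + 8; at 12: 3·12 + 8 = 44; next = 43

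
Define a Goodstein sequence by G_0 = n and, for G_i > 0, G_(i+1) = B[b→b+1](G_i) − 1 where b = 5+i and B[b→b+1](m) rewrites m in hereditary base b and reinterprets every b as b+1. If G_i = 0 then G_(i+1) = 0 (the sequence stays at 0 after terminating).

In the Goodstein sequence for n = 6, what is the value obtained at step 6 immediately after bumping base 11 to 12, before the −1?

2

G_0 = 6. HB_5(6) = 5 + 1. Bump = 7. G_1 = 6.
G_1 = 6. HB_6(6) = 6. Bump = 7. G_2 = 6.
G_2 = 6. HB_7(6) = 6. Bump = 6. G_3 = 5.
G_3 = 5. HB_8(5) = 5. Bump = 5. G_4 = 4.
G_4 = 4. HB_9(4) = 4. Bump = 4. G_5 = 3.
G_5 = 3. HB_10(3) = 3. Bump = 3. G_6 = 2.
G_6 = 2. HB_11(2) = 2. Bump = 2. G_7 = 1.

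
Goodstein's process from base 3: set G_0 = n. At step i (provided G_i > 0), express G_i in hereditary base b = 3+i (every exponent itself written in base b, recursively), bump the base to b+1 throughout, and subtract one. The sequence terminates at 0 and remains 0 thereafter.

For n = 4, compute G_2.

G_0 = 4. HB_3(4) = 3 + 1. Bump = 5. G_1 = 4.
G_1 = 4. HB_4(4) = 4. Bump = 5. G_2 = 4.
G_2 = 4. HB_5(4) = 4. Bump = 4. G_3 = 3.

4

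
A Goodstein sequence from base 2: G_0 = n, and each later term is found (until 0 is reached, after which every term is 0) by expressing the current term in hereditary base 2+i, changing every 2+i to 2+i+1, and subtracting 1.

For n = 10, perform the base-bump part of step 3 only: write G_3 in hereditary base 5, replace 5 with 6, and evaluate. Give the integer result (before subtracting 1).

279936

base 2: 10 = 2^(2 + 1) + 2; at 3: 3^(3 + 1) + 3 = 84; next = 83
base 3: 83 = 3^(3 + 1) + 2; at 4: 4^(4 + 1) + 2 = 1026; next = 1025
base 4: 1025 = 4^(4 + 1) + 1; at 5: 5^(5 + 1) + 1 = 15626; next = 15625
base 5: 15625 = 5^(5 + 1); at 6: 6^(6 + 1) = 279936; next = 279935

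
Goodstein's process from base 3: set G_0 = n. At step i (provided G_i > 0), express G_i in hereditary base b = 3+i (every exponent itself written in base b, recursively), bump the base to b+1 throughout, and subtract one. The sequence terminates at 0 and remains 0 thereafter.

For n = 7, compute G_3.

base 3: 7 = 2·3 + 1; at 4: 2·4 + 1 = 9; next = 8
base 4: 8 = 2·4; at 5: 2·5 = 10; next = 9
base 5: 9 = 5 + 4; at 6: 6 + 4 = 10; next = 9
base 6: 9 = 6 + 3; at 7: 7 + 3 = 10; next = 9

9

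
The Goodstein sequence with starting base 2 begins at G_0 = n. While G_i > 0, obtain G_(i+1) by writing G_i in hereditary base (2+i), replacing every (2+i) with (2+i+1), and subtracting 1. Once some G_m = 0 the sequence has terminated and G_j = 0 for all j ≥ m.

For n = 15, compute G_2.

1283

15 —HB2→ 2^(2 + 1) + 2^2 + 2 + 1 —bump→ 3^(3 + 1) + 3^3 + 3 + 1 = 112 —(−1)→ 111
111 —HB3→ 3^(3 + 1) + 3^3 + 3 —bump→ 4^(4 + 1) + 4^4 + 4 = 1284 —(−1)→ 1283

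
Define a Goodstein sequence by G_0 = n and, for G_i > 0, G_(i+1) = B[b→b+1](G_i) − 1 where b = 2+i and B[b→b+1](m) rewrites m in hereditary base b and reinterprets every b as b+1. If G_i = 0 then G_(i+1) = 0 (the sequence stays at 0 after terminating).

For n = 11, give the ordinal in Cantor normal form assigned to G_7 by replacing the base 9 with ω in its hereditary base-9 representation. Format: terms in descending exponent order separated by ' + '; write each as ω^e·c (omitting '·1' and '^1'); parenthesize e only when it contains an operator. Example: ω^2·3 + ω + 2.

ω^ω·7 + ω^7·7 + ω^6·7 + ω^5·7 + ω^4·7 + ω^3·7 + ω^2·7 + ω·7 + 6

(0) 11|_2 = 2^(2 + 1) + 2 + 1 ↦ 3^(3 + 1) + 3 + 1|_3 = 85 ⇒ 84
(1) 84|_3 = 3^(3 + 1) + 3 ↦ 4^(4 + 1) + 4|_4 = 1028 ⇒ 1027
(2) 1027|_4 = 4^(4 + 1) + 3 ↦ 5^(5 + 1) + 3|_5 = 15628 ⇒ 15627
(3) 15627|_5 = 5^(5 + 1) + 2 ↦ 6^(6 + 1) + 2|_6 = 279938 ⇒ 279937
(4) 279937|_6 = 6^(6 + 1) + 1 ↦ 7^(7 + 1) + 1|_7 = 5764802 ⇒ 5764801
(5) 5764801|_7 = 7^(7 + 1) ↦ 8^(8 + 1)|_8 = 134217728 ⇒ 134217727
(6) 134217727|_8 = 7·8^8 + 7·8^7 + 7·8^6 + 7·8^5 + 7·8^4 + 7·8^3 + 7·8^2 + 7·8 + 7 ↦ 7·9^9 + 7·9^7 + 7·9^6 + 7·9^5 + 7·9^4 + 7·9^3 + 7·9^2 + 7·9 + 7|_9 = 2749609303 ⇒ 2749609302
(7) 2749609302|_9 = 7·9^9 + 7·9^7 + 7·9^6 + 7·9^5 + 7·9^4 + 7·9^3 + 7·9^2 + 7·9 + 6 ↦ 7·10^10 + 7·10^7 + 7·10^6 + 7·10^5 + 7·10^4 + 7·10^3 + 7·10^2 + 7·10 + 6|_10 = 70077777776 ⇒ 70077777775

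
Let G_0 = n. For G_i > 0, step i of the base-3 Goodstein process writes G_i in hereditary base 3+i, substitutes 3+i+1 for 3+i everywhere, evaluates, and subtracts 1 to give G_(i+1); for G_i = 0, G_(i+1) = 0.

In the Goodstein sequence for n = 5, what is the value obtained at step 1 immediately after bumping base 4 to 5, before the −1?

G_0=5  [base 3] 3 + 2  →[3↦4]→  4 + 2 = 6  −1 ⇒ G_1=5
G_1=5  [base 4] 4 + 1  →[4↦5]→  5 + 1 = 6  −1 ⇒ G_2=5

6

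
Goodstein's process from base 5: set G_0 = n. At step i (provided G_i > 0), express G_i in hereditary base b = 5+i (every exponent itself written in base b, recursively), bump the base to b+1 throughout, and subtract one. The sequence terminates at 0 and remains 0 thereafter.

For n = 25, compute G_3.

43

25 —HB5→ 5^2 —bump→ 6^2 = 36 —(−1)→ 35
35 —HB6→ 5·6 + 5 —bump→ 5·7 + 5 = 40 —(−1)→ 39
39 —HB7→ 5·7 + 4 —bump→ 5·8 + 4 = 44 —(−1)→ 43
43 —HB8→ 5·8 + 3 —bump→ 5·9 + 3 = 48 —(−1)→ 47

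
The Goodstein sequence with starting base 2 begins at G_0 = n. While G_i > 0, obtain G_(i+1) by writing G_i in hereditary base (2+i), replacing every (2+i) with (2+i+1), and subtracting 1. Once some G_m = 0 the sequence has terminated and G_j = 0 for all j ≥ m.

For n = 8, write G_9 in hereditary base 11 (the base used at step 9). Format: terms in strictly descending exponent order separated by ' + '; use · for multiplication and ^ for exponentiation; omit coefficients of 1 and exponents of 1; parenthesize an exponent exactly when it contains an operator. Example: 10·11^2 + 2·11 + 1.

2·11^11 + 2·11^2 + 11

step 0: 8 = 2^(2 + 1); sub 3 for 2: 3^(3 + 1); = 81; G_1 = 81−1 = 80
step 1: 80 = 2·3^3 + 2·3^2 + 2·3 + 2; sub 4 for 3: 2·4^4 + 2·4^2 + 2·4 + 2; = 554; G_2 = 554−1 = 553
step 2: 553 = 2·4^4 + 2·4^2 + 2·4 + 1; sub 5 for 4: 2·5^5 + 2·5^2 + 2·5 + 1; = 6311; G_3 = 6311−1 = 6310
step 3: 6310 = 2·5^5 + 2·5^2 + 2·5; sub 6 for 5: 2·6^6 + 2·6^2 + 2·6; = 93396; G_4 = 93396−1 = 93395
step 4: 93395 = 2·6^6 + 2·6^2 + 6 + 5; sub 7 for 6: 2·7^7 + 2·7^2 + 7 + 5; = 1647196; G_5 = 1647196−1 = 1647195
step 5: 1647195 = 2·7^7 + 2·7^2 + 7 + 4; sub 8 for 7: 2·8^8 + 2·8^2 + 8 + 4; = 33554572; G_6 = 33554572−1 = 33554571
step 6: 33554571 = 2·8^8 + 2·8^2 + 8 + 3; sub 9 for 8: 2·9^9 + 2·9^2 + 9 + 3; = 774841152; G_7 = 774841152−1 = 774841151
step 7: 774841151 = 2·9^9 + 2·9^2 + 9 + 2; sub 10 for 9: 2·10^10 + 2·10^2 + 10 + 2; = 20000000212; G_8 = 20000000212−1 = 20000000211
step 8: 20000000211 = 2·10^10 + 2·10^2 + 10 + 1; sub 11 for 10: 2·11^11 + 2·11^2 + 11 + 1; = 570623341476; G_9 = 570623341476−1 = 570623341475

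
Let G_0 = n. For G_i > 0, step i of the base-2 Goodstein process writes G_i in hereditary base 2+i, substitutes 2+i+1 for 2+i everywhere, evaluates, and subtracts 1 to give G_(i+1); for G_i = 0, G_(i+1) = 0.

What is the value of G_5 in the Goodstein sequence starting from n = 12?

5764910

G_0=12  [base 2] 2^(2 + 1) + 2^2  →[2↦3]→  3^(3 + 1) + 3^3 = 108  −1 ⇒ G_1=107
G_1=107  [base 3] 3^(3 + 1) + 2·3^2 + 2·3 + 2  →[3↦4]→  4^(4 + 1) + 2·4^2 + 2·4 + 2 = 1066  −1 ⇒ G_2=1065
G_2=1065  [base 4] 4^(4 + 1) + 2·4^2 + 2·4 + 1  →[4↦5]→  5^(5 + 1) + 2·5^2 + 2·5 + 1 = 15686  −1 ⇒ G_3=15685
G_3=15685  [base 5] 5^(5 + 1) + 2·5^2 + 2·5  →[5↦6]→  6^(6 + 1) + 2·6^2 + 2·6 = 280020  −1 ⇒ G_4=280019
G_4=280019  [base 6] 6^(6 + 1) + 2·6^2 + 6 + 5  →[6↦7]→  7^(7 + 1) + 2·7^2 + 7 + 5 = 5764911  −1 ⇒ G_5=5764910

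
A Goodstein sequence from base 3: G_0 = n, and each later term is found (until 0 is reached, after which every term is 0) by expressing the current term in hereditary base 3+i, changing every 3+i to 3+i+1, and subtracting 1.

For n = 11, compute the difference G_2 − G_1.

G_0 = 11. HB_3(11) = 3^2 + 2. Bump = 18. G_1 = 17.
G_1 = 17. HB_4(17) = 4^2 + 1. Bump = 26. G_2 = 25.

8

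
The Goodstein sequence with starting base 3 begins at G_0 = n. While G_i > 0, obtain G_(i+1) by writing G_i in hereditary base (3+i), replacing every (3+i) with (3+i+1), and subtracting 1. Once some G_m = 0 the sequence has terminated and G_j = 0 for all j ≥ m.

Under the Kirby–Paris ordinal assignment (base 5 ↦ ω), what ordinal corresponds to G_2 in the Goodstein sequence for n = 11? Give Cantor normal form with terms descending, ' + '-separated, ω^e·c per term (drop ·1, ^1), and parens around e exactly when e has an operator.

G_0=11  [base 3] 3^2 + 2  →[3↦4]→  4^2 + 2 = 18  −1 ⇒ G_1=17
G_1=17  [base 4] 4^2 + 1  →[4↦5]→  5^2 + 1 = 26  −1 ⇒ G_2=25

ω^2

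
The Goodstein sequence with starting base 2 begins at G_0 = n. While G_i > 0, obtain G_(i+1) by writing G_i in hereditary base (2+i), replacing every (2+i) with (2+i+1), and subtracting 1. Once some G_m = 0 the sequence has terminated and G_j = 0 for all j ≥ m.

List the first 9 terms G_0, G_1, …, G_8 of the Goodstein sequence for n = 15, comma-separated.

15 —HB2→ 2^(2 + 1) + 2^2 + 2 + 1 —bump→ 3^(3 + 1) + 3^3 + 3 + 1 = 112 —(−1)→ 111
111 —HB3→ 3^(3 + 1) + 3^3 + 3 —bump→ 4^(4 + 1) + 4^4 + 4 = 1284 —(−1)→ 1283
1283 —HB4→ 4^(4 + 1) + 4^4 + 3 —bump→ 5^(5 + 1) + 5^5 + 3 = 18753 —(−1)→ 18752
18752 —HB5→ 5^(5 + 1) + 5^5 + 2 —bump→ 6^(6 + 1) + 6^6 + 2 = 326594 —(−1)→ 326593
326593 —HB6→ 6^(6 + 1) + 6^6 + 1 —bump→ 7^(7 + 1) + 7^7 + 1 = 6588345 —(−1)→ 6588344
6588344 —HB7→ 7^(7 + 1) + 7^7 —bump→ 8^(8 + 1) + 8^8 = 150994944 —(−1)→ 150994943
150994943 —HB8→ 8^(8 + 1) + 7·8^7 + 7·8^6 + 7·8^5 + 7·8^4 + 7·8^3 + 7·8^2 + 7·8 + 7 —bump→ 9^(9 + 1) + 7·9^7 + 7·9^6 + 7·9^5 + 7·9^4 + 7·9^3 + 7·9^2 + 7·9 + 7 = 3524450281 —(−1)→ 3524450280
3524450280 —HB9→ 9^(9 + 1) + 7·9^7 + 7·9^6 + 7·9^5 + 7·9^4 + 7·9^3 + 7·9^2 + 7·9 + 6 —bump→ 10^(10 + 1) + 7·10^7 + 7·10^6 + 7·10^5 + 7·10^4 + 7·10^3 + 7·10^2 + 7·10 + 6 = 100077777776 —(−1)→ 100077777775

15, 111, 1283, 18752, 326593, 6588344, 150994943, 3524450280, 100077777775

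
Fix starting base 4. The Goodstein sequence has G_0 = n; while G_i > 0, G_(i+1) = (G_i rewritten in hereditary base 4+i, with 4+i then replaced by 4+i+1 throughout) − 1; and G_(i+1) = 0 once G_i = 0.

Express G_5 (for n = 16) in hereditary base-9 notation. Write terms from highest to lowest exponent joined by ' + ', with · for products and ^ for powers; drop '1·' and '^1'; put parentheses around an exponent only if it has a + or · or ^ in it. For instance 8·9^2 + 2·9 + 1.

4·9

16 —HB4→ 4^2 —bump→ 5^2 = 25 —(−1)→ 24
24 —HB5→ 4·5 + 4 —bump→ 4·6 + 4 = 28 —(−1)→ 27
27 —HB6→ 4·6 + 3 —bump→ 4·7 + 3 = 31 —(−1)→ 30
30 —HB7→ 4·7 + 2 —bump→ 4·8 + 2 = 34 —(−1)→ 33
33 —HB8→ 4·8 + 1 —bump→ 4·9 + 1 = 37 —(−1)→ 36
36 —HB9→ 4·9 —bump→ 4·10 = 40 —(−1)→ 39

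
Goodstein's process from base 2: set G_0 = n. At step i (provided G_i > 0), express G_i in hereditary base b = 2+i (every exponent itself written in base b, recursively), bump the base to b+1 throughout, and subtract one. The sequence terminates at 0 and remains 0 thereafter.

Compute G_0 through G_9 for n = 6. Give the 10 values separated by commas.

(0) 6|_2 = 2^2 + 2 ↦ 3^3 + 3|_3 = 30 ⇒ 29
(1) 29|_3 = 3^3 + 2 ↦ 4^4 + 2|_4 = 258 ⇒ 257
(2) 257|_4 = 4^4 + 1 ↦ 5^5 + 1|_5 = 3126 ⇒ 3125
(3) 3125|_5 = 5^5 ↦ 6^6|_6 = 46656 ⇒ 46655
(4) 46655|_6 = 5·6^5 + 5·6^4 + 5·6^3 + 5·6^2 + 5·6 + 5 ↦ 5·7^5 + 5·7^4 + 5·7^3 + 5·7^2 + 5·7 + 5|_7 = 98040 ⇒ 98039
(5) 98039|_7 = 5·7^5 + 5·7^4 + 5·7^3 + 5·7^2 + 5·7 + 4 ↦ 5·8^5 + 5·8^4 + 5·8^3 + 5·8^2 + 5·8 + 4|_8 = 187244 ⇒ 187243
(6) 187243|_8 = 5·8^5 + 5·8^4 + 5·8^3 + 5·8^2 + 5·8 + 3 ↦ 5·9^5 + 5·9^4 + 5·9^3 + 5·9^2 + 5·9 + 3|_9 = 332148 ⇒ 332147
(7) 332147|_9 = 5·9^5 + 5·9^4 + 5·9^3 + 5·9^2 + 5·9 + 2 ↦ 5·10^5 + 5·10^4 + 5·10^3 + 5·10^2 + 5·10 + 2|_10 = 555552 ⇒ 555551
(8) 555551|_10 = 5·10^5 + 5·10^4 + 5·10^3 + 5·10^2 + 5·10 + 1 ↦ 5·11^5 + 5·11^4 + 5·11^3 + 5·11^2 + 5·11 + 1|_11 = 885776 ⇒ 885775

6, 29, 257, 3125, 46655, 98039, 187243, 332147, 555551, 885775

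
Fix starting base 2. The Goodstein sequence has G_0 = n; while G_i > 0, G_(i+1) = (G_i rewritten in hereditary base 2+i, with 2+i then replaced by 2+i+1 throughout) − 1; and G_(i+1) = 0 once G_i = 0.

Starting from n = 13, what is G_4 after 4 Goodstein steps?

280711

base 2: 13 = 2^(2 + 1) + 2^2 + 1; at 3: 3^(3 + 1) + 3^3 + 1 = 109; next = 108
base 3: 108 = 3^(3 + 1) + 3^3; at 4: 4^(4 + 1) + 4^4 = 1280; next = 1279
base 4: 1279 = 4^(4 + 1) + 3·4^3 + 3·4^2 + 3·4 + 3; at 5: 5^(5 + 1) + 3·5^3 + 3·5^2 + 3·5 + 3 = 16093; next = 16092
base 5: 16092 = 5^(5 + 1) + 3·5^3 + 3·5^2 + 3·5 + 2; at 6: 6^(6 + 1) + 3·6^3 + 3·6^2 + 3·6 + 2 = 280712; next = 280711
base 6: 280711 = 6^(6 + 1) + 3·6^3 + 3·6^2 + 3·6 + 1; at 7: 7^(7 + 1) + 3·7^3 + 3·7^2 + 3·7 + 1 = 5765999; next = 5765998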